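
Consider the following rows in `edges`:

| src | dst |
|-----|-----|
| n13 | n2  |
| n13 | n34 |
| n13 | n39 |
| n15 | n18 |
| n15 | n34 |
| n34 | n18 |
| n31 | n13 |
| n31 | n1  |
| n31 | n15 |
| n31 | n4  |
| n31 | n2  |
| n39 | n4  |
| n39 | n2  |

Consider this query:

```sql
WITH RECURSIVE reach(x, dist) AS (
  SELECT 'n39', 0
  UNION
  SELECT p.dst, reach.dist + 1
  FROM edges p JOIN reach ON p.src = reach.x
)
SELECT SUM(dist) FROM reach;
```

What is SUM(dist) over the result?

Base: (n39, dist=0).
Iteration 1: edges from {n39} -> (n2, dist=1), (n4, dist=1).
Iteration 2: no outgoing edges from {n2,n4}; recursion stops.
SUM(dist) = 0 + 1 + 1 = 2.

2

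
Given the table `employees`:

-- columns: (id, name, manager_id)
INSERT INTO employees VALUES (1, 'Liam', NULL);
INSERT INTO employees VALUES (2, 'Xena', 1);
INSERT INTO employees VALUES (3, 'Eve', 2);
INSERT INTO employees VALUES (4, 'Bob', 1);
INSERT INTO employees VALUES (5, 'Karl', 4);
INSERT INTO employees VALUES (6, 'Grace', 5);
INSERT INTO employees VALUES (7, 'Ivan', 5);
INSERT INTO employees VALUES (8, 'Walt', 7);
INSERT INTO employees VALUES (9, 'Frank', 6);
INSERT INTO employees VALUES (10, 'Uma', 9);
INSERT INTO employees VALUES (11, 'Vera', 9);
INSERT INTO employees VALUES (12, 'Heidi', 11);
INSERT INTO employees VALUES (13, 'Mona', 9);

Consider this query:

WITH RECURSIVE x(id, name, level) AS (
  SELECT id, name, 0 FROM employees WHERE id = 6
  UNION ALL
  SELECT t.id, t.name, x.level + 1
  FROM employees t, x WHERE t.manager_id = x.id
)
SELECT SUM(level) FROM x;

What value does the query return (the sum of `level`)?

10

Base: id=6 (Grace) at level 0.
Iteration 1: rows with manager_id in {6} -> Frank (id 9, level 1).
Iteration 2: rows with manager_id in {9} -> Uma (id 10, level 2), Vera (id 11, level 2), Mona (id 13, level 2).
Iteration 3: rows with manager_id in {10,11,13} -> Heidi (id 12, level 3).
Iteration 4: no rows with manager_id in {12}; recursion stops.
SUM(level) = 0 + 1 + 2 + 2 + 2 + 3 = 10.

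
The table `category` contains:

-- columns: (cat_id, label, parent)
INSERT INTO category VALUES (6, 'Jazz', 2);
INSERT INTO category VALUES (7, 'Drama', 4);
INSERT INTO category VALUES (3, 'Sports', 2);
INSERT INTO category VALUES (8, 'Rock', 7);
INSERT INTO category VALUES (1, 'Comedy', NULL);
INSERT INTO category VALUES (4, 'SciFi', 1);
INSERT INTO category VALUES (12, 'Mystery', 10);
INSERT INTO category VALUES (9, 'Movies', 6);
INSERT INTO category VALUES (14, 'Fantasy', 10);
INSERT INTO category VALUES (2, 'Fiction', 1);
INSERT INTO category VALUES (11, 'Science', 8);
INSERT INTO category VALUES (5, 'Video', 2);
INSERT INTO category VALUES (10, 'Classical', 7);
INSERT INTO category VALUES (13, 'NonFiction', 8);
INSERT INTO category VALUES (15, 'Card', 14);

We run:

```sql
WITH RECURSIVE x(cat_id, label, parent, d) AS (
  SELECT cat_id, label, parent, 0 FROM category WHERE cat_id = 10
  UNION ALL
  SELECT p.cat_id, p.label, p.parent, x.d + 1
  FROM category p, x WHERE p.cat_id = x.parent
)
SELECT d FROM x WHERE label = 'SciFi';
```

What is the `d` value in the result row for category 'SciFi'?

2

Base: cat_id=10 (Classical), parent=7, d 0.
Iteration 1: join on cat_id=7 -> Drama (id 7, parent=4, d 1).
Iteration 2: join on cat_id=4 -> SciFi (id 4, parent=1, d 2).
Iteration 3: join on cat_id=1 -> Comedy (id 1, parent=NULL, d 3).
Iteration 4: parent is NULL; no match; recursion stops.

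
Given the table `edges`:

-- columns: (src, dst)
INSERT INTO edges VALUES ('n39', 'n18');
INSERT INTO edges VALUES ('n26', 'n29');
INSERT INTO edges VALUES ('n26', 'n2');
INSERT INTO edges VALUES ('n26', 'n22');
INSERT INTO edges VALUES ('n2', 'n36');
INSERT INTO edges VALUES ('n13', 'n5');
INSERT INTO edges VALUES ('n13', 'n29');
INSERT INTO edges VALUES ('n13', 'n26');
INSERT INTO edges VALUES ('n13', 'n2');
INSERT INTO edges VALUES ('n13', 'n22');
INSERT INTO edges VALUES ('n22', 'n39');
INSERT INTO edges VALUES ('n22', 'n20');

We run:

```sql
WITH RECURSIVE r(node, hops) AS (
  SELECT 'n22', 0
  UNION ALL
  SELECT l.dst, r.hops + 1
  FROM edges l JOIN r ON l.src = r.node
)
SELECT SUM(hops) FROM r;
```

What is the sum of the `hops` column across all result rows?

4

Base: (n22, hops=0).
Iteration 1: edges from {n22} -> (n20, hops=1), (n39, hops=1).
Iteration 2: edges from {n20,n39} -> (n18, hops=2).
Iteration 3: no outgoing edges from {n18}; recursion stops.
SUM(hops) = 0 + 1 + 1 + 2 = 4.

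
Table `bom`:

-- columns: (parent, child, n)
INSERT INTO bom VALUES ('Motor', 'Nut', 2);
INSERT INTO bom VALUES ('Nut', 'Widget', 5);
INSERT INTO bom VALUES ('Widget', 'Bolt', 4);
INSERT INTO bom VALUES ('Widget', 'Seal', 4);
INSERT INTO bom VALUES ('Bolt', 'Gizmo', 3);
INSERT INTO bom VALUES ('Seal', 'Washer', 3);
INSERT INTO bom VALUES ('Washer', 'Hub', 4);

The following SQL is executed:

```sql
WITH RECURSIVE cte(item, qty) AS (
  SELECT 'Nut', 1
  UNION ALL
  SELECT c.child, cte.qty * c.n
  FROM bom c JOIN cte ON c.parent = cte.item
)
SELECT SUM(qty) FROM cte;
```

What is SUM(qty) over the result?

406

Base: (Nut, qty=1).
Iteration 1: components of {Nut} -> Widget = 1*5 = 5.
Iteration 2: components of {Widget} -> Bolt = 5*4 = 20, Seal = 5*4 = 20.
Iteration 3: components of {Bolt,Seal} -> Gizmo = 20*3 = 60, Washer = 20*3 = 60.
Iteration 4: components of {Gizmo,Washer} -> Hub = 60*4 = 240.
Iteration 5: no further components; recursion stops.
SUM(qty) = 1 + 5 + 20 + 20 + 60 + 60 + 240 = 406.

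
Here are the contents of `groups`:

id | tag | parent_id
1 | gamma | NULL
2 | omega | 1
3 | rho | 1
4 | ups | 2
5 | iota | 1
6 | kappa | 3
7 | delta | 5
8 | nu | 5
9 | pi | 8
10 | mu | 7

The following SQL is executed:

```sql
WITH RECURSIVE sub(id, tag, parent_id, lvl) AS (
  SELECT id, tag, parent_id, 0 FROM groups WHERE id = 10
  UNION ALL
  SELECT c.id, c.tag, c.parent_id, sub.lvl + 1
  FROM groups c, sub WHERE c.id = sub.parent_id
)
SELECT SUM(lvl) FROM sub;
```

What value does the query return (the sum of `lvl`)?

Base: id=10 (mu), parent_id=7, lvl 0.
Iteration 1: join on id=7 -> delta (id 7, parent_id=5, lvl 1).
Iteration 2: join on id=5 -> iota (id 5, parent_id=1, lvl 2).
Iteration 3: join on id=1 -> gamma (id 1, parent_id=NULL, lvl 3).
Iteration 4: parent_id is NULL; no match; recursion stops.
SUM(lvl) = 0 + 1 + 2 + 3 = 6.

6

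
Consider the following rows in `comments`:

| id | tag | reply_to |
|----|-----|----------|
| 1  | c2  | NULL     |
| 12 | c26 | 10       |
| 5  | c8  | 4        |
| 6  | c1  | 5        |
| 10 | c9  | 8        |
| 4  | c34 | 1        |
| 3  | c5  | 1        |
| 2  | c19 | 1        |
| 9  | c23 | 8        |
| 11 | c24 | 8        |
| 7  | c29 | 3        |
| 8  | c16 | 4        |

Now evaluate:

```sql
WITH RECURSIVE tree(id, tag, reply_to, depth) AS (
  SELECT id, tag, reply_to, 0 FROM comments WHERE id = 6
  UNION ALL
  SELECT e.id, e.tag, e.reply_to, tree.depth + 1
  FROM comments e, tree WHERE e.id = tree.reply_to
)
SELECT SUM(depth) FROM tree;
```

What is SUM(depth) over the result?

Base: id=6 (c1), reply_to=5, depth 0.
Iteration 1: join on id=5 -> c8 (id 5, reply_to=4, depth 1).
Iteration 2: join on id=4 -> c34 (id 4, reply_to=1, depth 2).
Iteration 3: join on id=1 -> c2 (id 1, reply_to=NULL, depth 3).
Iteration 4: reply_to is NULL; no match; recursion stops.
SUM(depth) = 0 + 1 + 2 + 3 = 6.

6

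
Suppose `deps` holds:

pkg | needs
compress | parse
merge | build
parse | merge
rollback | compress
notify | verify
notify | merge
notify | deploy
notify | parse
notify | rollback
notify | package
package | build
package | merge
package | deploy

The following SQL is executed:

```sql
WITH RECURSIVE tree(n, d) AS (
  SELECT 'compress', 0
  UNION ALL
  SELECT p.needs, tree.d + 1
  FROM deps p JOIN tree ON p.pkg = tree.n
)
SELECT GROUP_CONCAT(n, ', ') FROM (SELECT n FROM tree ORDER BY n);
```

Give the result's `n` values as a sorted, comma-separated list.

Base: (compress, d=0).
Iteration 1: edges from {compress} -> (parse, d=1).
Iteration 2: edges from {parse} -> (merge, d=2).
Iteration 3: edges from {merge} -> (build, d=3).
Iteration 4: no outgoing edges from {build}; recursion stops.

build, compress, merge, parse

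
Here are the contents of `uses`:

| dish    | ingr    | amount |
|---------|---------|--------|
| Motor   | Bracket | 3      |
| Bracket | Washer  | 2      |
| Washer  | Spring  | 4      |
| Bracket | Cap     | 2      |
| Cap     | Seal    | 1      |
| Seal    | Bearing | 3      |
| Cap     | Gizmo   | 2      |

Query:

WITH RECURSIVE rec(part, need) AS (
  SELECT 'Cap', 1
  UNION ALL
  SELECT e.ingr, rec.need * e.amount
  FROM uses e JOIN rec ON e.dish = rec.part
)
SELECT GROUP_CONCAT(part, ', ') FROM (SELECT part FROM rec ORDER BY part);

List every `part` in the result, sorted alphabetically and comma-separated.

Base: (Cap, need=1).
Iteration 1: components of {Cap} -> Gizmo = 1*2 = 2, Seal = 1*1 = 1.
Iteration 2: components of {Gizmo,Seal} -> Bearing = 1*3 = 3.
Iteration 3: no further components; recursion stops.

Bearing, Cap, Gizmo, Seal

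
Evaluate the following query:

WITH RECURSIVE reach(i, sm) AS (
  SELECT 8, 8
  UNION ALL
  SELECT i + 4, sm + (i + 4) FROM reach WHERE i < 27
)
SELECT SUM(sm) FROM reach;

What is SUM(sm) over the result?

308

Base: i=8, sm=8.
Iteration 1: 8 < 27 holds -> i = 8 + 4 = 12, sm = 8 + 12 = 20.
Iteration 2: 12 < 27 holds -> i = 12 + 4 = 16, sm = 20 + 16 = 36.
Iteration 3: 16 < 27 holds -> i = 16 + 4 = 20, sm = 36 + 20 = 56.
Iteration 4: 20 < 27 holds -> i = 20 + 4 = 24, sm = 56 + 24 = 80.
Iteration 5: 24 < 27 holds -> i = 24 + 4 = 28, sm = 80 + 28 = 108.
Iteration 6: 28 < 27 fails; recursion stops.
SUM(sm) = 8 + 20 + 36 + 56 + 80 + 108 = 308.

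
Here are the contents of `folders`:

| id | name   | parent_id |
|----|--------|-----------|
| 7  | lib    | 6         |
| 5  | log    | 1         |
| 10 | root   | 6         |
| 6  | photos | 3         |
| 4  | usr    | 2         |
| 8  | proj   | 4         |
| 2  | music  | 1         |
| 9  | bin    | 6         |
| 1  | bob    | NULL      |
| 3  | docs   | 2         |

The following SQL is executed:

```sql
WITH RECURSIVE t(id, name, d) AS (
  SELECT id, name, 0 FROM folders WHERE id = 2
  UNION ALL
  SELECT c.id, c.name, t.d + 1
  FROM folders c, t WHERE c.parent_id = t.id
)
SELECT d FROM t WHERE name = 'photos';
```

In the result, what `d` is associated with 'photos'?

2

Base: id=2 (music) at d 0.
Iteration 1: rows with parent_id in {2} -> docs (id 3, d 1), usr (id 4, d 1).
Iteration 2: rows with parent_id in {3,4} -> photos (id 6, d 2), proj (id 8, d 2).
Iteration 3: rows with parent_id in {6,8} -> lib (id 7, d 3), bin (id 9, d 3), root (id 10, d 3).
Iteration 4: no rows with parent_id in {7,9,10}; recursion stops.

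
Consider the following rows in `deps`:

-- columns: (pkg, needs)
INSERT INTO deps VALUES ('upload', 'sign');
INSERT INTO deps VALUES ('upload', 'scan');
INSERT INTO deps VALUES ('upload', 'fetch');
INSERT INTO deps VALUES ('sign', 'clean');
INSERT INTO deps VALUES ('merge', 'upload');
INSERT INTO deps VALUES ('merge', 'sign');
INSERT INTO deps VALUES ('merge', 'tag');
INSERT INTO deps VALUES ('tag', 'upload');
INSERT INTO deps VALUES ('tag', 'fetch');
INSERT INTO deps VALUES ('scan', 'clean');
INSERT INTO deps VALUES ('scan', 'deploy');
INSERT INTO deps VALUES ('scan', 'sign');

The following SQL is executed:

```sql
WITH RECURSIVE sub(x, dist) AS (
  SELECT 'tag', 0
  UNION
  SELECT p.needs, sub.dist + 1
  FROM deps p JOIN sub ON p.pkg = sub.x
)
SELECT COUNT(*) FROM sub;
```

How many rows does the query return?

10

Base: (tag, dist=0).
Iteration 1: edges from {tag} -> (fetch, dist=1), (upload, dist=1).
Iteration 2: edges from {fetch,upload} -> (fetch, dist=2), (scan, dist=2), (sign, dist=2).
Iteration 3: edges from {fetch,scan,sign} -> (clean, dist=3), (deploy, dist=3), (sign, dist=3). [UNION drops 1 duplicate row(s)]
Iteration 4: edges from {clean,deploy,sign} -> (clean, dist=4).
Iteration 5: no outgoing edges from {clean}; recursion stops.
Total rows emitted: 10.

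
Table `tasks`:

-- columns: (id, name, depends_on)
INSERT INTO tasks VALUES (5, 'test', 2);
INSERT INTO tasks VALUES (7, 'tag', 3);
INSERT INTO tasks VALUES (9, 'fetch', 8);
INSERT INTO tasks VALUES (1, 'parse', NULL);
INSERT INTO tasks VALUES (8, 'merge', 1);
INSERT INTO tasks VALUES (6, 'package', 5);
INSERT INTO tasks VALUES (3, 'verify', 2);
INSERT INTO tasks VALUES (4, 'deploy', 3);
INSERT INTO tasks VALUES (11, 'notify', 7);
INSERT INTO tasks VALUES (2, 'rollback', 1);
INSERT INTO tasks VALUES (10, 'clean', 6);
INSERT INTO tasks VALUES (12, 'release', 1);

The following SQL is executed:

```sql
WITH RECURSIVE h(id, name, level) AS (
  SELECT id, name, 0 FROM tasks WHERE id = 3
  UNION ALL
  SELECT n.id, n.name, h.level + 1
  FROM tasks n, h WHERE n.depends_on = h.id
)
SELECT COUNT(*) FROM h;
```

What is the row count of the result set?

Base: id=3 (verify) at level 0.
Iteration 1: rows with depends_on in {3} -> deploy (id 4, level 1), tag (id 7, level 1).
Iteration 2: rows with depends_on in {4,7} -> notify (id 11, level 2).
Iteration 3: no rows with depends_on in {11}; recursion stops.
Total rows emitted: 4.

4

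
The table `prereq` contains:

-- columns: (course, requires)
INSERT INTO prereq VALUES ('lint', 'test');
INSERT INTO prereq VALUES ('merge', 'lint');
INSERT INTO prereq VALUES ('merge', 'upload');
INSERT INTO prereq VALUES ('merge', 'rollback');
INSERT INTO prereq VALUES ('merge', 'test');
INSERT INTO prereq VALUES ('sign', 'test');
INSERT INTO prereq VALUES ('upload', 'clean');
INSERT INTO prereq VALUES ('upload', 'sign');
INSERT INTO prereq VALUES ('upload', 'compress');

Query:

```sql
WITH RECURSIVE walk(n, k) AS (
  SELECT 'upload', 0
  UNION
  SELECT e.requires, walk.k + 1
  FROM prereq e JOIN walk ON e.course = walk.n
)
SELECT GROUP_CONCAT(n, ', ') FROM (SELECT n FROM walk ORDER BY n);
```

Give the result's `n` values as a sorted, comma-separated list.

Base: (upload, k=0).
Iteration 1: edges from {upload} -> (clean, k=1), (compress, k=1), (sign, k=1).
Iteration 2: edges from {clean,compress,sign} -> (test, k=2).
Iteration 3: no outgoing edges from {test}; recursion stops.

clean, compress, sign, test, upload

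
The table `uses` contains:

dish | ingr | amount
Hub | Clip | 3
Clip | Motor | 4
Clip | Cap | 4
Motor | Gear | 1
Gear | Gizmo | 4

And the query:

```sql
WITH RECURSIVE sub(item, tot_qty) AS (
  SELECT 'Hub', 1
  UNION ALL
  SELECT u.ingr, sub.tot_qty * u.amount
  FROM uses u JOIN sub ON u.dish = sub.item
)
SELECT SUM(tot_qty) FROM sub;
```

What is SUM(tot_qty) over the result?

88

Base: (Hub, tot_qty=1).
Iteration 1: components of {Hub} -> Clip = 1*3 = 3.
Iteration 2: components of {Clip} -> Cap = 3*4 = 12, Motor = 3*4 = 12.
Iteration 3: components of {Cap,Motor} -> Gear = 12*1 = 12.
Iteration 4: components of {Gear} -> Gizmo = 12*4 = 48.
Iteration 5: no further components; recursion stops.
SUM(tot_qty) = 1 + 3 + 12 + 12 + 12 + 48 = 88.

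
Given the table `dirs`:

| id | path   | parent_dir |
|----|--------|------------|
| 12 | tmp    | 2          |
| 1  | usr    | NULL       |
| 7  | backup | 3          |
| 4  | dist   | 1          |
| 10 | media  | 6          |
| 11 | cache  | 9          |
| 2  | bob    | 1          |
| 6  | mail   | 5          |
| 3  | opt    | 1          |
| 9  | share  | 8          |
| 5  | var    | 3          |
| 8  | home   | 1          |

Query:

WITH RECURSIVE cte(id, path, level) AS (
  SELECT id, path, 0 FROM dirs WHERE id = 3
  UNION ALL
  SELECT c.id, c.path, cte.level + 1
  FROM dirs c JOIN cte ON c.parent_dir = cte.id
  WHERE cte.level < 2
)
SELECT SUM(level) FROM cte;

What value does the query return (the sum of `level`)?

4

Base: id=3 (opt) at level 0.
Iteration 1: rows with parent_dir in {3} -> var (id 5, level 1), backup (id 7, level 1).
Iteration 2: rows with parent_dir in {5,7} -> mail (id 6, level 2).
Iteration 3: level < 2 fails for all current rows; recursion stops.
SUM(level) = 0 + 1 + 1 + 2 = 4.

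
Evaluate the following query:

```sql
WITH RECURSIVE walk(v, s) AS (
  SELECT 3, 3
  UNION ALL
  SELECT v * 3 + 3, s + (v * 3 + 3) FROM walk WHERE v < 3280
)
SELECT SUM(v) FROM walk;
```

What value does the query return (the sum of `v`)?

14748

Base: v=3, s=3.
Iteration 1: 3 < 3280 holds -> v = 3 * 3 + 3 = 12, s = 3 + 12 = 15.
Iteration 2: 12 < 3280 holds -> v = 12 * 3 + 3 = 39, s = 15 + 39 = 54.
Iteration 3: 39 < 3280 holds -> v = 39 * 3 + 3 = 120, s = 54 + 120 = 174.
Iteration 4: 120 < 3280 holds -> v = 120 * 3 + 3 = 363, s = 174 + 363 = 537.
Iteration 5: 363 < 3280 holds -> v = 363 * 3 + 3 = 1092, s = 537 + 1092 = 1629.
Iteration 6: 1092 < 3280 holds -> v = 1092 * 3 + 3 = 3279, s = 1629 + 3279 = 4908.
Iteration 7: 3279 < 3280 holds -> v = 3279 * 3 + 3 = 9840, s = 4908 + 9840 = 14748.
Iteration 8: 9840 < 3280 fails; recursion stops.
SUM(v) = 3 + 12 + 39 + 120 + 363 + 1092 + 3279 + 9840 = 14748.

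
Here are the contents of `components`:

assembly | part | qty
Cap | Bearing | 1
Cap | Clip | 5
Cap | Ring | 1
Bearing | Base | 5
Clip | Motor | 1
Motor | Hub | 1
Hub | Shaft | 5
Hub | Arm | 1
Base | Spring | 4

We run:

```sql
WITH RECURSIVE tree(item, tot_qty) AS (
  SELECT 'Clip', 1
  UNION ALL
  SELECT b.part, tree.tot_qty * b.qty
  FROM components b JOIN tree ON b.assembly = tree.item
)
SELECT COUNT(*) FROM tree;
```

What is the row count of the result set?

Base: (Clip, tot_qty=1).
Iteration 1: components of {Clip} -> Motor = 1*1 = 1.
Iteration 2: components of {Motor} -> Hub = 1*1 = 1.
Iteration 3: components of {Hub} -> Arm = 1*1 = 1, Shaft = 1*5 = 5.
Iteration 4: no further components; recursion stops.
Total rows emitted: 5.

5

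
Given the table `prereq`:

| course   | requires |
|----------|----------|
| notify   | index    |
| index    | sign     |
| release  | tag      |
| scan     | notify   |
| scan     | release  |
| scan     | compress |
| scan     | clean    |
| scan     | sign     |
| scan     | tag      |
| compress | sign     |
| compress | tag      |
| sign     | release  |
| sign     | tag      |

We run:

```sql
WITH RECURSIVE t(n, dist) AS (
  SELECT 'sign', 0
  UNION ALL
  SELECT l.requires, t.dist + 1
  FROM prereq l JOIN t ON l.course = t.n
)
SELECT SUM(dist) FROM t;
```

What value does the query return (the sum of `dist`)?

Base: (sign, dist=0).
Iteration 1: edges from {sign} -> (release, dist=1), (tag, dist=1).
Iteration 2: edges from {release,tag} -> (tag, dist=2).
Iteration 3: no outgoing edges from {tag}; recursion stops.
SUM(dist) = 0 + 1 + 1 + 2 = 4.

4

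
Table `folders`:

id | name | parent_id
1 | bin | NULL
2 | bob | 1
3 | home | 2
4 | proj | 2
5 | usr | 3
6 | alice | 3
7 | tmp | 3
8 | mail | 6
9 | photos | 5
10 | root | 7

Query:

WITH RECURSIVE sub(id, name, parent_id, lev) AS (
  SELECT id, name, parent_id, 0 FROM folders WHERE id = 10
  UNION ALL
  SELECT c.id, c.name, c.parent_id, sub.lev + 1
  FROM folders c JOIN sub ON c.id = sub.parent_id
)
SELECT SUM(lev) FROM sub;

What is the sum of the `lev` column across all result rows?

Base: id=10 (root), parent_id=7, lev 0.
Iteration 1: join on id=7 -> tmp (id 7, parent_id=3, lev 1).
Iteration 2: join on id=3 -> home (id 3, parent_id=2, lev 2).
Iteration 3: join on id=2 -> bob (id 2, parent_id=1, lev 3).
Iteration 4: join on id=1 -> bin (id 1, parent_id=NULL, lev 4).
Iteration 5: parent_id is NULL; no match; recursion stops.
SUM(lev) = 0 + 1 + 2 + 3 + 4 = 10.

10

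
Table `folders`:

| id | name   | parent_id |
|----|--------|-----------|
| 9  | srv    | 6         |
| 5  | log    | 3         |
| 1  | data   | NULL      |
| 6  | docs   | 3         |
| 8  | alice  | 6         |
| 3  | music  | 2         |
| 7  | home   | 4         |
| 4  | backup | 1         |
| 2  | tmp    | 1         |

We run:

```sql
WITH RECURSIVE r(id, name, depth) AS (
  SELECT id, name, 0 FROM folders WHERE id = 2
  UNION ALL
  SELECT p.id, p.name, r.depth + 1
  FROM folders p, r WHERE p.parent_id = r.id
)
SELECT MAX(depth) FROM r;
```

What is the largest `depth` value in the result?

3

Base: id=2 (tmp) at depth 0.
Iteration 1: rows with parent_id in {2} -> music (id 3, depth 1).
Iteration 2: rows with parent_id in {3} -> log (id 5, depth 2), docs (id 6, depth 2).
Iteration 3: rows with parent_id in {5,6} -> alice (id 8, depth 3), srv (id 9, depth 3).
Iteration 4: no rows with parent_id in {8,9}; recursion stops.
depth values: 0, 1, 2, 2, 3, 3; the maximum is 3.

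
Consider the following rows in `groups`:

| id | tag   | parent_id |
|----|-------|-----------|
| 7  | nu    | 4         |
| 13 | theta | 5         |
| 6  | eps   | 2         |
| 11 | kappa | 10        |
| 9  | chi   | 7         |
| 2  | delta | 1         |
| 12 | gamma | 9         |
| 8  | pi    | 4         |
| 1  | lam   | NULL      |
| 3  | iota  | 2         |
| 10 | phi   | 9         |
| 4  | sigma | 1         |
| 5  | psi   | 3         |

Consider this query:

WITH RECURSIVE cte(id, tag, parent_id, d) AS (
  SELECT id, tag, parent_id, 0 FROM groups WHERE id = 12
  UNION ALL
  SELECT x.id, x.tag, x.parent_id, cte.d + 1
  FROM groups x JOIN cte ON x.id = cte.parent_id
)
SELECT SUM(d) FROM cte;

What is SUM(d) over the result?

Base: id=12 (gamma), parent_id=9, d 0.
Iteration 1: join on id=9 -> chi (id 9, parent_id=7, d 1).
Iteration 2: join on id=7 -> nu (id 7, parent_id=4, d 2).
Iteration 3: join on id=4 -> sigma (id 4, parent_id=1, d 3).
Iteration 4: join on id=1 -> lam (id 1, parent_id=NULL, d 4).
Iteration 5: parent_id is NULL; no match; recursion stops.
SUM(d) = 0 + 1 + 2 + 3 + 4 = 10.

10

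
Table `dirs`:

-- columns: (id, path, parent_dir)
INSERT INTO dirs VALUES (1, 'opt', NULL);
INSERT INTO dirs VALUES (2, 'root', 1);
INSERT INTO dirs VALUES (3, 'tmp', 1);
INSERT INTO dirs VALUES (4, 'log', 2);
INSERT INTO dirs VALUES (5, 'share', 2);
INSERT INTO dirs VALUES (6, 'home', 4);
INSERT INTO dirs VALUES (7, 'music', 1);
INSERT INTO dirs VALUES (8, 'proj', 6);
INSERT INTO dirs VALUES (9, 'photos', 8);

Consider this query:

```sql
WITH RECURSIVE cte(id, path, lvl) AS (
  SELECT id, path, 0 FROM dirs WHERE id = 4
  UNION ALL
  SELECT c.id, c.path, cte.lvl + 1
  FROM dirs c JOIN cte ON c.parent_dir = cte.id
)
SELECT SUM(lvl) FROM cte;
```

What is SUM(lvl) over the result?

6

Base: id=4 (log) at lvl 0.
Iteration 1: rows with parent_dir in {4} -> home (id 6, lvl 1).
Iteration 2: rows with parent_dir in {6} -> proj (id 8, lvl 2).
Iteration 3: rows with parent_dir in {8} -> photos (id 9, lvl 3).
Iteration 4: no rows with parent_dir in {9}; recursion stops.
SUM(lvl) = 0 + 1 + 2 + 3 = 6.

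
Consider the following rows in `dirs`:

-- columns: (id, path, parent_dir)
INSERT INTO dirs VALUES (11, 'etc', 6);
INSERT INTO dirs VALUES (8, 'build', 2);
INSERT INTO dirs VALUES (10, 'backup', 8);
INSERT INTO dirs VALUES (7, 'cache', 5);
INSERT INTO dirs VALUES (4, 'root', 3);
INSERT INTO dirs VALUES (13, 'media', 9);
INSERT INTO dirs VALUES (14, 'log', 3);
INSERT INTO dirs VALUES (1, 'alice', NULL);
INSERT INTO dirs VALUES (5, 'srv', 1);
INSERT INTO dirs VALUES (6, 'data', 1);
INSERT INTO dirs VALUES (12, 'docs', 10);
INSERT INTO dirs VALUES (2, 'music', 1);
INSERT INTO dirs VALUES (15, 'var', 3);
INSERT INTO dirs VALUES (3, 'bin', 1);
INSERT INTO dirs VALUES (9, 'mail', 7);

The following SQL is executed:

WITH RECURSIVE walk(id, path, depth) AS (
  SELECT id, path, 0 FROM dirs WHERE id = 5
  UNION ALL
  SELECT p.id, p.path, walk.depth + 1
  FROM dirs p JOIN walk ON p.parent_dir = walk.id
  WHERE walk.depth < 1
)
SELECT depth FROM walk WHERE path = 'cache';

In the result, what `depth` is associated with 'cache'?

1

Base: id=5 (srv) at depth 0.
Iteration 1: rows with parent_dir in {5} -> cache (id 7, depth 1).
Iteration 2: depth < 1 fails for all current rows; recursion stops.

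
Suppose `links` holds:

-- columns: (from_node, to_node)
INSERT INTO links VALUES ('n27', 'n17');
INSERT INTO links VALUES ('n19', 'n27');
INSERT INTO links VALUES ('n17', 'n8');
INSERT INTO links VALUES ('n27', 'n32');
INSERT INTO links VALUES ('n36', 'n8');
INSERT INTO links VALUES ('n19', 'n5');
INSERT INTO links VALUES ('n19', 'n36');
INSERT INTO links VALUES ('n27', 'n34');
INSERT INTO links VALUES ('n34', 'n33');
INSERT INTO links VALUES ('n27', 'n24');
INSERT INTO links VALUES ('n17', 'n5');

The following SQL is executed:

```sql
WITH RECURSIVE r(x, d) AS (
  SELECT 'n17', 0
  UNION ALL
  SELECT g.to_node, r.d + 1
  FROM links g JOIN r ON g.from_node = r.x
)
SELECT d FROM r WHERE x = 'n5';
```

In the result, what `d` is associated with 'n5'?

1

Base: (n17, d=0).
Iteration 1: edges from {n17} -> (n5, d=1), (n8, d=1).
Iteration 2: no outgoing edges from {n5,n8}; recursion stops.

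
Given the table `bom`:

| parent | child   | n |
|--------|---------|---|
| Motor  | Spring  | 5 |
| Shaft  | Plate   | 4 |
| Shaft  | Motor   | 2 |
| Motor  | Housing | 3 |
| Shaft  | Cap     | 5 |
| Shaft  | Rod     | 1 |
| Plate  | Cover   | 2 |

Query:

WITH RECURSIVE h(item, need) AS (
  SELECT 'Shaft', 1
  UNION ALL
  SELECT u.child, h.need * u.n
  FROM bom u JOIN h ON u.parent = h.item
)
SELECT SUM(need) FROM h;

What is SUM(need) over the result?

37

Base: (Shaft, need=1).
Iteration 1: components of {Shaft} -> Cap = 1*5 = 5, Motor = 1*2 = 2, Plate = 1*4 = 4, Rod = 1*1 = 1.
Iteration 2: components of {Cap,Motor,Plate,Rod} -> Cover = 4*2 = 8, Housing = 2*3 = 6, Spring = 2*5 = 10.
Iteration 3: no further components; recursion stops.
SUM(need) = 1 + 2 + 5 + 1 + 4 + 10 + 6 + 8 = 37.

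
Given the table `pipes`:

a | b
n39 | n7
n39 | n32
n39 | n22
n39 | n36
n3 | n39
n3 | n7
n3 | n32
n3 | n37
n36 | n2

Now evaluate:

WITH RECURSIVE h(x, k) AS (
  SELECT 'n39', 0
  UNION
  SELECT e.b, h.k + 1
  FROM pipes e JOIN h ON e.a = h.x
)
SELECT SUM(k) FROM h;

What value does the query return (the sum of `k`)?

6

Base: (n39, k=0).
Iteration 1: edges from {n39} -> (n22, k=1), (n32, k=1), (n36, k=1), (n7, k=1).
Iteration 2: edges from {n22,n32,n36,n7} -> (n2, k=2).
Iteration 3: no outgoing edges from {n2}; recursion stops.
SUM(k) = 0 + 1 + 1 + 1 + 1 + 2 = 6.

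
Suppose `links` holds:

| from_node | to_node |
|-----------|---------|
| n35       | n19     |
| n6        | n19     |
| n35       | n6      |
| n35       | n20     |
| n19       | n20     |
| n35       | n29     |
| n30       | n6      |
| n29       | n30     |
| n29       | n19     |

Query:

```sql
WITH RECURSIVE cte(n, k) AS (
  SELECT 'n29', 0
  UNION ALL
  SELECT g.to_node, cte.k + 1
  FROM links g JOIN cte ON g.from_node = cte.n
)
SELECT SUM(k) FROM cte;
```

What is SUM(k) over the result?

13

Base: (n29, k=0).
Iteration 1: edges from {n29} -> (n19, k=1), (n30, k=1).
Iteration 2: edges from {n19,n30} -> (n20, k=2), (n6, k=2).
Iteration 3: edges from {n20,n6} -> (n19, k=3).
Iteration 4: edges from {n19} -> (n20, k=4).
Iteration 5: no outgoing edges from {n20}; recursion stops.
SUM(k) = 0 + 1 + 1 + 2 + 2 + 3 + 4 = 13.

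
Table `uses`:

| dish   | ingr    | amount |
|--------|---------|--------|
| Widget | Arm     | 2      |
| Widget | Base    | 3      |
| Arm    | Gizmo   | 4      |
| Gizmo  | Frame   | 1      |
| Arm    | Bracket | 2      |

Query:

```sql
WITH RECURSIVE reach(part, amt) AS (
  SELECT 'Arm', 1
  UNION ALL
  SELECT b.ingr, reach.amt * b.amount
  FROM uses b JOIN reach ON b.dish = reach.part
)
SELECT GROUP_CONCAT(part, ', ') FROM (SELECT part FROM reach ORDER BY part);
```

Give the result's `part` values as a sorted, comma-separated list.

Arm, Bracket, Frame, Gizmo

Base: (Arm, amt=1).
Iteration 1: components of {Arm} -> Bracket = 1*2 = 2, Gizmo = 1*4 = 4.
Iteration 2: components of {Bracket,Gizmo} -> Frame = 4*1 = 4.
Iteration 3: no further components; recursion stops.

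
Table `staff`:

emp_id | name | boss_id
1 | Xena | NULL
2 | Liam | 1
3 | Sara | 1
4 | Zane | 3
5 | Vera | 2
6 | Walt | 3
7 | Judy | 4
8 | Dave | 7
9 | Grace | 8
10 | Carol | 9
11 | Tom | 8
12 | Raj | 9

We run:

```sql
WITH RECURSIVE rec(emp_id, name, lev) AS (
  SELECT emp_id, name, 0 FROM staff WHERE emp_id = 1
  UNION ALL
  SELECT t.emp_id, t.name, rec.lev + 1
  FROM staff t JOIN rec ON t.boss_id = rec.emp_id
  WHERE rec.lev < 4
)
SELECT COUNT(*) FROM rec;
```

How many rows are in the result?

Base: emp_id=1 (Xena) at lev 0.
Iteration 1: rows with boss_id in {1} -> Liam (id 2, lev 1), Sara (id 3, lev 1).
Iteration 2: rows with boss_id in {2,3} -> Zane (id 4, lev 2), Vera (id 5, lev 2), Walt (id 6, lev 2).
Iteration 3: rows with boss_id in {4,5,6} -> Judy (id 7, lev 3).
Iteration 4: rows with boss_id in {7} -> Dave (id 8, lev 4).
Iteration 5: lev < 4 fails for all current rows; recursion stops.
Total rows emitted: 8.

8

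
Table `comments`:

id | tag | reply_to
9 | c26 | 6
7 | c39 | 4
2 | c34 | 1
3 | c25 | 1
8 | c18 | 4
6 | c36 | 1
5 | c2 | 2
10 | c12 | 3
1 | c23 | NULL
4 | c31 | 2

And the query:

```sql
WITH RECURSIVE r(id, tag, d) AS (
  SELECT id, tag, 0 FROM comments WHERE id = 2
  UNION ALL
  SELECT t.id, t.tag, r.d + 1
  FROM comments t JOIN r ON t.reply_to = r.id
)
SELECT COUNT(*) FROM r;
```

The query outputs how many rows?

Base: id=2 (c34) at d 0.
Iteration 1: rows with reply_to in {2} -> c31 (id 4, d 1), c2 (id 5, d 1).
Iteration 2: rows with reply_to in {4,5} -> c39 (id 7, d 2), c18 (id 8, d 2).
Iteration 3: no rows with reply_to in {7,8}; recursion stops.
Total rows emitted: 5.

5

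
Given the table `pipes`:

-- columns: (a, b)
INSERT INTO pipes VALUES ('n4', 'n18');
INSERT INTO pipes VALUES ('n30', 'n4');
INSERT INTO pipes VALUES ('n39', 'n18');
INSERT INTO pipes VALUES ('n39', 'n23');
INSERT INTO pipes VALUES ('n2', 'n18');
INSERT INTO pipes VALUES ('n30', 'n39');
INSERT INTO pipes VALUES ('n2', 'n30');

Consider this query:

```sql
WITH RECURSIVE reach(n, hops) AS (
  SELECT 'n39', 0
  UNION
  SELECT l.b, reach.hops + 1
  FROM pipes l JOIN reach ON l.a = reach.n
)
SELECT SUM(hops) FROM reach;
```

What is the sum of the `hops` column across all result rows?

2

Base: (n39, hops=0).
Iteration 1: edges from {n39} -> (n18, hops=1), (n23, hops=1).
Iteration 2: no outgoing edges from {n18,n23}; recursion stops.
SUM(hops) = 0 + 1 + 1 = 2.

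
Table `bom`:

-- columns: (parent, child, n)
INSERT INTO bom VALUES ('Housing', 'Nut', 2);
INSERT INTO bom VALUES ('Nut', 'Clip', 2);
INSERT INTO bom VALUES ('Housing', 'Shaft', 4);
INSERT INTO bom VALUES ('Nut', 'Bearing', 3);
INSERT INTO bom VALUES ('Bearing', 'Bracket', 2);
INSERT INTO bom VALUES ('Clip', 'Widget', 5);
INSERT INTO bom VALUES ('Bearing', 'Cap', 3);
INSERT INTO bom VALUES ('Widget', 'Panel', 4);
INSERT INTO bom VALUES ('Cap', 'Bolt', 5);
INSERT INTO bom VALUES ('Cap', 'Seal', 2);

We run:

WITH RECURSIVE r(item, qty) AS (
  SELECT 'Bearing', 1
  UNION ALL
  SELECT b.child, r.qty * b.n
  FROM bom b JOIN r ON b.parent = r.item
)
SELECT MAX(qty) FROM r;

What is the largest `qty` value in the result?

15

Base: (Bearing, qty=1).
Iteration 1: components of {Bearing} -> Bracket = 1*2 = 2, Cap = 1*3 = 3.
Iteration 2: components of {Bracket,Cap} -> Bolt = 3*5 = 15, Seal = 3*2 = 6.
Iteration 3: no further components; recursion stops.
qty values: 1, 2, 3, 15, 6; the maximum is 15.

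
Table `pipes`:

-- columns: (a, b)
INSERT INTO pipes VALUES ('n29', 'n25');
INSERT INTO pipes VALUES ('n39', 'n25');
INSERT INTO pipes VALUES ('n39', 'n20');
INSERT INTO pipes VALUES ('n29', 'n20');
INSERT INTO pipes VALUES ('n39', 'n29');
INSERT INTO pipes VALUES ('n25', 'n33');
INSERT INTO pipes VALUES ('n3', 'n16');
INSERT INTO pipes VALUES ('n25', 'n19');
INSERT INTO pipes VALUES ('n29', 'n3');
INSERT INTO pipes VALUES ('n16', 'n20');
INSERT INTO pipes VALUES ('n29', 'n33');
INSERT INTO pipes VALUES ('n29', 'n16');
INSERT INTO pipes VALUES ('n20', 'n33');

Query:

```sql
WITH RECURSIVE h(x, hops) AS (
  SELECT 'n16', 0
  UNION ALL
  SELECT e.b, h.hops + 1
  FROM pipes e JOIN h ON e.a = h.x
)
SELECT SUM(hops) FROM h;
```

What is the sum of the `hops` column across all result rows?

3

Base: (n16, hops=0).
Iteration 1: edges from {n16} -> (n20, hops=1).
Iteration 2: edges from {n20} -> (n33, hops=2).
Iteration 3: no outgoing edges from {n33}; recursion stops.
SUM(hops) = 0 + 1 + 2 = 3.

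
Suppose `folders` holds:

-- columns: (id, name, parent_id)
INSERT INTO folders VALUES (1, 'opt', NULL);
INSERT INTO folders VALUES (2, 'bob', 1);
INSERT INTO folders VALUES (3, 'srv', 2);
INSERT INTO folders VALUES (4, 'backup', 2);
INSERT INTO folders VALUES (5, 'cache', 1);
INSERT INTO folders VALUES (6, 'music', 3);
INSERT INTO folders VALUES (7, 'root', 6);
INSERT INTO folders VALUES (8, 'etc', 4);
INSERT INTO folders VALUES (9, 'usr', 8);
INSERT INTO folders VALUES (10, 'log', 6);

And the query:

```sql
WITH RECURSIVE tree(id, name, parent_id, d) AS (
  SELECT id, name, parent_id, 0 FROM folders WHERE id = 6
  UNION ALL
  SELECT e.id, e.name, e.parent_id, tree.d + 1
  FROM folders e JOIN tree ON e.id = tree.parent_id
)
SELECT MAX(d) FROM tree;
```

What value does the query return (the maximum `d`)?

3

Base: id=6 (music), parent_id=3, d 0.
Iteration 1: join on id=3 -> srv (id 3, parent_id=2, d 1).
Iteration 2: join on id=2 -> bob (id 2, parent_id=1, d 2).
Iteration 3: join on id=1 -> opt (id 1, parent_id=NULL, d 3).
Iteration 4: parent_id is NULL; no match; recursion stops.
d values: 0, 1, 2, 3; the maximum is 3.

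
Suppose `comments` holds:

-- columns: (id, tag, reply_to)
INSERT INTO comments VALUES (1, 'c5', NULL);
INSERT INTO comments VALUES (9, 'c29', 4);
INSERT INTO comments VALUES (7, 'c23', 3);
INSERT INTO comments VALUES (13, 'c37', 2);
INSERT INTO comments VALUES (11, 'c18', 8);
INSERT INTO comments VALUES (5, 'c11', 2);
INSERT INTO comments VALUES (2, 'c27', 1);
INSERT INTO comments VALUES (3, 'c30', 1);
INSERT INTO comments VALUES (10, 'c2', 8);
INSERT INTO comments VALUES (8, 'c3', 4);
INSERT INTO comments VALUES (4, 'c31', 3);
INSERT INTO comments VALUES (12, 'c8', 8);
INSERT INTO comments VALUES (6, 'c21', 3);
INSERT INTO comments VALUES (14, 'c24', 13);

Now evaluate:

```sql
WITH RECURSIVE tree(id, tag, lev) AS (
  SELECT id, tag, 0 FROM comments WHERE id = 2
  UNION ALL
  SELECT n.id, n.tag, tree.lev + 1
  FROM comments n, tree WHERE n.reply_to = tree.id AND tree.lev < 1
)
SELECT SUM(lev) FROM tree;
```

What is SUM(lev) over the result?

Base: id=2 (c27) at lev 0.
Iteration 1: rows with reply_to in {2} -> c11 (id 5, lev 1), c37 (id 13, lev 1).
Iteration 2: lev < 1 fails for all current rows; recursion stops.
SUM(lev) = 0 + 1 + 1 = 2.

2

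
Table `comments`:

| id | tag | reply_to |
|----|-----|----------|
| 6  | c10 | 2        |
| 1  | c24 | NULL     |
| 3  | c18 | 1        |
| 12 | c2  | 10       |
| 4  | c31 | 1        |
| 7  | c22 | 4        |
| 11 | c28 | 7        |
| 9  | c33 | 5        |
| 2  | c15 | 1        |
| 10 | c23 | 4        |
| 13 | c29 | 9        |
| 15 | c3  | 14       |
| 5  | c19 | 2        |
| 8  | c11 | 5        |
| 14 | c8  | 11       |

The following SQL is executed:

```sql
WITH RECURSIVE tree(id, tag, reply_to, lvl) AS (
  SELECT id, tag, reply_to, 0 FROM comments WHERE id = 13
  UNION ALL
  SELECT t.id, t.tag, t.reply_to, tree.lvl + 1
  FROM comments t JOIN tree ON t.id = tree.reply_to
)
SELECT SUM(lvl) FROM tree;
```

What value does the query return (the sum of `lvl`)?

Base: id=13 (c29), reply_to=9, lvl 0.
Iteration 1: join on id=9 -> c33 (id 9, reply_to=5, lvl 1).
Iteration 2: join on id=5 -> c19 (id 5, reply_to=2, lvl 2).
Iteration 3: join on id=2 -> c15 (id 2, reply_to=1, lvl 3).
Iteration 4: join on id=1 -> c24 (id 1, reply_to=NULL, lvl 4).
Iteration 5: reply_to is NULL; no match; recursion stops.
SUM(lvl) = 0 + 1 + 2 + 3 + 4 = 10.

10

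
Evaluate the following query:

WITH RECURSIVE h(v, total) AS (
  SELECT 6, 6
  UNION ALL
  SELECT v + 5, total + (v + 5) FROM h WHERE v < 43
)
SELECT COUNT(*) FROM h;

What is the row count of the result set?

Base: v=6, total=6.
Iteration 1: 6 < 43 holds -> v = 6 + 5 = 11, total = 6 + 11 = 17.
Iteration 2: 11 < 43 holds -> v = 11 + 5 = 16, total = 17 + 16 = 33.
Iteration 3: 16 < 43 holds -> v = 16 + 5 = 21, total = 33 + 21 = 54.
Iteration 4: 21 < 43 holds -> v = 21 + 5 = 26, total = 54 + 26 = 80.
Iteration 5: 26 < 43 holds -> v = 26 + 5 = 31, total = 80 + 31 = 111.
Iteration 6: 31 < 43 holds -> v = 31 + 5 = 36, total = 111 + 36 = 147.
Iteration 7: 36 < 43 holds -> v = 36 + 5 = 41, total = 147 + 41 = 188.
Iteration 8: 41 < 43 holds -> v = 41 + 5 = 46, total = 188 + 46 = 234.
Iteration 9: 46 < 43 fails; recursion stops.
Total rows emitted: 9.

9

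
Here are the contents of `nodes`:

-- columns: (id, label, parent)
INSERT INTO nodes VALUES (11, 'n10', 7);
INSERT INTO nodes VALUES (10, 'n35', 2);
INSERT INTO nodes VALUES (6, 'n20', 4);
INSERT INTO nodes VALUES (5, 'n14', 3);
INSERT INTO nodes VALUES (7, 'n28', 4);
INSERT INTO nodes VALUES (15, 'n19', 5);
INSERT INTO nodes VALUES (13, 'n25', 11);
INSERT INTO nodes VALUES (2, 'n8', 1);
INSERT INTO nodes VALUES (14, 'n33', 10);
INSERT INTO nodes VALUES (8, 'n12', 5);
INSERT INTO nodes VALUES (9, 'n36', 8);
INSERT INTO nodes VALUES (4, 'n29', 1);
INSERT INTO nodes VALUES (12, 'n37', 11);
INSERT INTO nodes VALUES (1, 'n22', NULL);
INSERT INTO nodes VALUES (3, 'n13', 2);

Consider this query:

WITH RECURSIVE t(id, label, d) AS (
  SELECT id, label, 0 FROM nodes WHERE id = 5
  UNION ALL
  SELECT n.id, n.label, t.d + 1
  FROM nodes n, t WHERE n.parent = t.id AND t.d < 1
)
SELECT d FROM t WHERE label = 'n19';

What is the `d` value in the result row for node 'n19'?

1

Base: id=5 (n14) at d 0.
Iteration 1: rows with parent in {5} -> n12 (id 8, d 1), n19 (id 15, d 1).
Iteration 2: d < 1 fails for all current rows; recursion stops.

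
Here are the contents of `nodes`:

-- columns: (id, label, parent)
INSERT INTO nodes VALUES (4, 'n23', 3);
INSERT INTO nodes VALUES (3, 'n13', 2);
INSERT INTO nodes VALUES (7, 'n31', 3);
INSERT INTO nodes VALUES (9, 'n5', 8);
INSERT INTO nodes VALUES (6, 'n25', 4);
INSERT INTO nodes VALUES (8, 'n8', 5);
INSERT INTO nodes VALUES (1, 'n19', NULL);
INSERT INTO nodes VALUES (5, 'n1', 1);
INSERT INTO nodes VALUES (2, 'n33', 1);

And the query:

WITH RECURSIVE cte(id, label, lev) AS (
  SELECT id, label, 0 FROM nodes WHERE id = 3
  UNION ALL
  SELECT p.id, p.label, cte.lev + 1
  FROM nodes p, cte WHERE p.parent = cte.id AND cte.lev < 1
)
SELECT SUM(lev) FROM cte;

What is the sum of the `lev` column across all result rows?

Base: id=3 (n13) at lev 0.
Iteration 1: rows with parent in {3} -> n23 (id 4, lev 1), n31 (id 7, lev 1).
Iteration 2: lev < 1 fails for all current rows; recursion stops.
SUM(lev) = 0 + 1 + 1 = 2.

2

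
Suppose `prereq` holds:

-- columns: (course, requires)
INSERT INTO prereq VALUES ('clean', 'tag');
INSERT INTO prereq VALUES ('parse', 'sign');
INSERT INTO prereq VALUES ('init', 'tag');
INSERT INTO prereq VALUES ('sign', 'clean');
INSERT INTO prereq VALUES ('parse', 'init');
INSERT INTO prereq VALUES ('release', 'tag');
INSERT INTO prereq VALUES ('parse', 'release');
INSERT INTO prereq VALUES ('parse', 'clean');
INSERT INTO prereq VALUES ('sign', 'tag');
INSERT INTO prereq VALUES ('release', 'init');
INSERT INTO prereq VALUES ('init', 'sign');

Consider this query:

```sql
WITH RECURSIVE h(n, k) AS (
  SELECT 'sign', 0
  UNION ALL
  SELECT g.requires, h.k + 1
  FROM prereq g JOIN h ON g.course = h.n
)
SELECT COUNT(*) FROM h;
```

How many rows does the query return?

4

Base: (sign, k=0).
Iteration 1: edges from {sign} -> (clean, k=1), (tag, k=1).
Iteration 2: edges from {clean,tag} -> (tag, k=2).
Iteration 3: no outgoing edges from {tag}; recursion stops.
Total rows emitted: 4.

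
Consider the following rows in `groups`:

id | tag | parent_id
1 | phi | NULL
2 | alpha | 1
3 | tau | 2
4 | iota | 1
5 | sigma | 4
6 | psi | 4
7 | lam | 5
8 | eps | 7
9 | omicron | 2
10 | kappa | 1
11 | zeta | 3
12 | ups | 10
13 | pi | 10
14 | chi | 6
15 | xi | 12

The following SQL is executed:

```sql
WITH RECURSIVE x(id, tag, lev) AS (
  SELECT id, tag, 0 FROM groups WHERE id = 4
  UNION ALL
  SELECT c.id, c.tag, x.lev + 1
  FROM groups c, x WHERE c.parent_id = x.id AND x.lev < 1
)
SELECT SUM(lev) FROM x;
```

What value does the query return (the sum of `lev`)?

2

Base: id=4 (iota) at lev 0.
Iteration 1: rows with parent_id in {4} -> sigma (id 5, lev 1), psi (id 6, lev 1).
Iteration 2: lev < 1 fails for all current rows; recursion stops.
SUM(lev) = 0 + 1 + 1 = 2.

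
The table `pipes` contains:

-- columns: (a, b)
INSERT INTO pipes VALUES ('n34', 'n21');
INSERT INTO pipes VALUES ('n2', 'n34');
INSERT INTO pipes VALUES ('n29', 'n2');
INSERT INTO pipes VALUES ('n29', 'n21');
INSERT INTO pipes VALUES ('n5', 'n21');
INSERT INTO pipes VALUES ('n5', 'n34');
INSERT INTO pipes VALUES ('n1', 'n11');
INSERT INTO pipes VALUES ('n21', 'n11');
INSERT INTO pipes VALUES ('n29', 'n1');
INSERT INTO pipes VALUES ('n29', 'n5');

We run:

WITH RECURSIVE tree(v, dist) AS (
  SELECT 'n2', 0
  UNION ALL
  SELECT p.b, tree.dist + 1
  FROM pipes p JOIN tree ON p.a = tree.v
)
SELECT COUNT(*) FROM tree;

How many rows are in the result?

Base: (n2, dist=0).
Iteration 1: edges from {n2} -> (n34, dist=1).
Iteration 2: edges from {n34} -> (n21, dist=2).
Iteration 3: edges from {n21} -> (n11, dist=3).
Iteration 4: no outgoing edges from {n11}; recursion stops.
Total rows emitted: 4.

4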